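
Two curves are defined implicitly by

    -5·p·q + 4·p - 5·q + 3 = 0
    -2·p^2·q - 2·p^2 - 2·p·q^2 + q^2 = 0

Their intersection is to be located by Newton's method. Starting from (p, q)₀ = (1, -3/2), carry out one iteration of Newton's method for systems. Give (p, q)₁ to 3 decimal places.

(1.704, 1.509)

At (1, -3/2): F = (22.000, -1.250).
Jacobian J = [[-5·q + 4, -5·p - 5], [-4·p·q - 4·p - 2·q^2, -2·p^2 - 4·p·q + 2·q]].
At the point, J = [[11.500, -10.000], [-2.500, 1.000]] (det J = -13.500).
Solving J·Δ = −F gives Δ = (0.704, 3.009).
Then the next iterate is (p, q)₁ = (1.704, 1.509).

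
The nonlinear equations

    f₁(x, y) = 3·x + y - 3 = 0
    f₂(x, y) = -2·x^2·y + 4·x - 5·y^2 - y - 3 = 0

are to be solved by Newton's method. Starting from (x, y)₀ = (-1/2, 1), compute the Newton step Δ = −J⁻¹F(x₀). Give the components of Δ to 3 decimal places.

At (-1/2, 1): F = (-3.500, -11.500).
Jacobian J = [[3, 1], [-4·x·y + 4, -2·x^2 - 10·y - 1]].
At the point, J = [[3.000, 1.000], [6.000, -11.500]] (det J = -40.500).
Solving J·Δ = −F gives Δ = (1.278, -0.333).

(1.278, -0.333)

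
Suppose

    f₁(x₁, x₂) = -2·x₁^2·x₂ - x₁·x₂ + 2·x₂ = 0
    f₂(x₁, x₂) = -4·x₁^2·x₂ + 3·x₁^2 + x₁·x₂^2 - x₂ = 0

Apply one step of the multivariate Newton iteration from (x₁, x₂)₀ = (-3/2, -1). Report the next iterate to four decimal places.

(-2.0500, 2.7500)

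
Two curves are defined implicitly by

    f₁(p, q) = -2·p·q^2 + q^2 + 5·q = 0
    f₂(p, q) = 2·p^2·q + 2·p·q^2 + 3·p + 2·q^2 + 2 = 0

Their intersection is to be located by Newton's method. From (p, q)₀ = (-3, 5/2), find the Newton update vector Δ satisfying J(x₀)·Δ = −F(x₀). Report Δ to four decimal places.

(1.0455, -1.0795)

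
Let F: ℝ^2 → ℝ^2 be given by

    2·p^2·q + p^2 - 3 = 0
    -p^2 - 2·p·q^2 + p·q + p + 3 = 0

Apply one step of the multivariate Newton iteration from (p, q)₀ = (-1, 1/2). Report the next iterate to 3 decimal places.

(-1.300, 0.400)

At (-1, 1/2): F = (-1.000, 1.000).
Jacobian J = [[4·p·q + 2·p, 2·p^2], [-2·p - 2·q^2 + q + 1, -4·p·q + p]].
At the point, J = [[-4.000, 2.000], [3.000, 1.000]] (det J = -10.000).
Solving J·Δ = −F gives Δ = (-0.300, -0.100).
Then the next iterate is (p, q)₁ = (-1.300, 0.400).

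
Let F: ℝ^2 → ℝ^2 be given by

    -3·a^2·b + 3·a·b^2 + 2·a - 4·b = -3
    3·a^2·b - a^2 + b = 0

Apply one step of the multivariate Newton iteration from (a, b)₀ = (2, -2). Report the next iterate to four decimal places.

(1.3914, -1.0032)

At (2, -2): F = (63.0000, -30.0000).
Jacobian J = [[-6·a·b + 3·b^2 + 2, -3·a^2 + 6·a·b - 4], [6·a·b - 2·a, 3·a^2 + 1]].
At the point, J = [[38.0000, -40.0000], [-28.0000, 13.0000]] (det J = -626.0000).
Solving J·Δ = −F gives Δ = (-0.6086, 0.9968).
Then the next iterate is (a, b)₁ = (1.3914, -1.0032).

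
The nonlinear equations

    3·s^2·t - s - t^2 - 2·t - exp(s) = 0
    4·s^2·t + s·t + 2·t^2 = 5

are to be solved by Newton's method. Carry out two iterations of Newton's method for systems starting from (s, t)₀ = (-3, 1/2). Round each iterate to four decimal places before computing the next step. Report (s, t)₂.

At (-3, 1/2): F = (15.200213, 12.0000).
Jacobian J = [[6·s·t - exp(s) - 1, 3·s^2 - 2·t - 2], [8·s·t + t, 4·s^2 + s + 4·t]].
At the point, J = [[-10.049787, 24.0000], [-11.5000, 35.0000]] (det J = -75.742547).
Solving J·Δ = −F gives Δ = (3.2215, 0.7156).
Then the next iterate is (s, t)₁ = (0.2215, 1.2156).
Round to (0.2215, 1.2156) and repeat: F = (-5.199410, -1.536818), J = [[-0.632415, -4.284013], [3.369643, 5.280149]].
Δ = (3.0674, -1.6665), so (s, t)₂ = (3.2889, -0.4509).

(3.2889, -0.4509)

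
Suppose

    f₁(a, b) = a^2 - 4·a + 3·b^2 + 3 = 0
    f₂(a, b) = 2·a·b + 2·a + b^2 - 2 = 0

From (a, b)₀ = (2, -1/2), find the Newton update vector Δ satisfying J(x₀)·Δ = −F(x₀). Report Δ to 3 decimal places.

(0.000, -0.083)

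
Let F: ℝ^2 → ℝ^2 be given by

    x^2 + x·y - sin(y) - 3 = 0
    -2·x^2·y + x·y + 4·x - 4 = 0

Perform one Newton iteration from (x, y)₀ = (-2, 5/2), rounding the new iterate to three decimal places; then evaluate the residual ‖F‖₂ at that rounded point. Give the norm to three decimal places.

At (-2, 5/2): F = (-4.59847, -37.000).
Jacobian J = [[2·x + y, x - cos(y)], [-4·x·y + y + 4, -2·x^2 + x]].
At the point, J = [[-1.500, -1.19886], [26.500, -10.000]] (det J = 46.76969).
Solving J·Δ = −F gives Δ = (-0.035, -3.792).
Then the next iterate is (x, y)₁ = (-2.035, -1.292).
Re-evaluating at (-2.035, -1.292): F = (4.73183, 1.19015), so ‖F‖₂ = 4.879.

4.879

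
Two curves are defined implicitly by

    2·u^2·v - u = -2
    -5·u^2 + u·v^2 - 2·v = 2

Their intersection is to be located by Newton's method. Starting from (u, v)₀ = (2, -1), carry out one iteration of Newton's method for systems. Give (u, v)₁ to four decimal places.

(1.0680, -1.0485)

At (2, -1): F = (-8.0000, -18.0000).
Jacobian J = [[4·u·v - 1, 2·u^2], [-10·u + v^2, 2·u·v - 2]].
At the point, J = [[-9.0000, 8.0000], [-19.0000, -6.0000]] (det J = 206.0000).
Solving J·Δ = −F gives Δ = (-0.9320, -0.0485).
Then the next iterate is (u, v)₁ = (1.0680, -1.0485).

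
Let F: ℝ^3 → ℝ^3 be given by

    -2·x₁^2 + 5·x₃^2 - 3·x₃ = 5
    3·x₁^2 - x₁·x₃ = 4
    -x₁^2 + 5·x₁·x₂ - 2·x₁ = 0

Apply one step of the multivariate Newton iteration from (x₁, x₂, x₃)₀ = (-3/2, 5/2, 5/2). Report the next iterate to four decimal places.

(-1.0358, 0.9356, 1.7257)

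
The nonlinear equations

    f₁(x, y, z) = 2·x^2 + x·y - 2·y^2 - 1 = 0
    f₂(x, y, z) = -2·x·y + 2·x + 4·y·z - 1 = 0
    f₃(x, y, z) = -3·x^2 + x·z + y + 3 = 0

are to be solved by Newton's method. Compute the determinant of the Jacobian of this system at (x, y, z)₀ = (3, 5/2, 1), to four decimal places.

895.0000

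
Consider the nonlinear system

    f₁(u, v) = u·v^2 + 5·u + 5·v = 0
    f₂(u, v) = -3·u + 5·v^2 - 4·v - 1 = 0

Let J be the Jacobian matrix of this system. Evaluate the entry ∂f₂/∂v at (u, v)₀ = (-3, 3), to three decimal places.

26.000

∂f₂/∂v = 10·v - 4.
At (-3, 3) this is 26.000.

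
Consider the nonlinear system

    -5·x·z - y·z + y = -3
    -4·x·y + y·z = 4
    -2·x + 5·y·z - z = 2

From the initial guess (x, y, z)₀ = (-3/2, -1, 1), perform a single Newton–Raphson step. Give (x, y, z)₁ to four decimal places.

(-0.3217, -0.1793, 0.4578)

At (-3/2, -1, 1): F = (10.5000, -11.0000, -5.0000).
Jacobian J = [[-5·z, -z + 1, -5·x - y], [-4·y, -4·x + z, y], [-2, 5·z, 5·y - 1]].
At the point, J = [[-5.0000, 0.0000, 8.5000], [4.0000, 7.0000, -1.0000], [-2.0000, 5.0000, -6.0000]] (det J = 474.0000).
Solving J·Δ = −F gives Δ = (1.1783, 0.8207, -0.5422).
Then the next iterate is (x, y, z)₁ = (-0.3217, -0.1793, 0.4578).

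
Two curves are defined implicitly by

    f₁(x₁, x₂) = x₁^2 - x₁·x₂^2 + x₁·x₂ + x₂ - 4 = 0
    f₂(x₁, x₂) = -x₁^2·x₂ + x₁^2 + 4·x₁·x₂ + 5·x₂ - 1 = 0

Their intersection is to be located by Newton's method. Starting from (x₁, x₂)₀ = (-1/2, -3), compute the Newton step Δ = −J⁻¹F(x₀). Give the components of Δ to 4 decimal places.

(-0.3243, 1.3861)

At (-1/2, -3): F = (-0.7500, -9.0000).
Jacobian J = [[2·x₁ - x₂^2 + x₂, -2·x₁·x₂ + x₁ + 1], [-2·x₁·x₂ + 2·x₁ + 4·x₂, -x₁^2 + 4·x₁ + 5]].
At the point, J = [[-13.0000, -2.5000], [-16.0000, 2.7500]] (det J = -75.7500).
Solving J·Δ = −F gives Δ = (-0.3243, 1.3861).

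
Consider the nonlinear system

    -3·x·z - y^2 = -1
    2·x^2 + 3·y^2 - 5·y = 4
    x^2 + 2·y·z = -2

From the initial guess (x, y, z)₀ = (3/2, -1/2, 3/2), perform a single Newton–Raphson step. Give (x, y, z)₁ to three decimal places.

At (3/2, -1/2, 3/2): F = (-6.000, 3.750, 2.750).
Jacobian J = [[-3·z, -2·y, -3·x], [4·x, 6·y - 5, 0], [2·x, 2·z, 2·y]].
At the point, J = [[-4.500, 1.000, -4.500], [6.000, -8.000, 0.000], [3.000, 3.000, -1.000]] (det J = -219.000).
Solving J·Δ = −F gives Δ = (-0.885, -0.195, -0.491).
Then the next iterate is (x, y, z)₁ = (0.615, -0.695, 1.009).

(0.615, -0.695, 1.009)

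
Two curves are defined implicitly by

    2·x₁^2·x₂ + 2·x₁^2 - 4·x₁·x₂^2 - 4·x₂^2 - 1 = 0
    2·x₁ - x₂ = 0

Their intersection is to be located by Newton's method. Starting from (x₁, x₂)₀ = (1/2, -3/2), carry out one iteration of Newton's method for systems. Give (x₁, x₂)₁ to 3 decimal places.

At (1/2, -3/2): F = (-14.750, 2.500).
Jacobian J = [[4·x₁·x₂ + 4·x₁ - 4·x₂^2, 2·x₁^2 - 8·x₁·x₂ - 8·x₂], [2, -1]].
At the point, J = [[-10.000, 18.500], [2.000, -1.000]] (det J = -27.000).
Solving J·Δ = −F gives Δ = (-1.167, 0.167).
Then the next iterate is (x₁, x₂)₁ = (-0.667, -1.333).

(-0.667, -1.333)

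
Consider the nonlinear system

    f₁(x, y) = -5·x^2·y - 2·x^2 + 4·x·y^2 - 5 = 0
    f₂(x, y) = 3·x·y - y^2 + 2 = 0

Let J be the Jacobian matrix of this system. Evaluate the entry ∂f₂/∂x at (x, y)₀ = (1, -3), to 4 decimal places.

∂f₂/∂x = 3·y.
At (1, -3) this is -9.0000.

-9.0000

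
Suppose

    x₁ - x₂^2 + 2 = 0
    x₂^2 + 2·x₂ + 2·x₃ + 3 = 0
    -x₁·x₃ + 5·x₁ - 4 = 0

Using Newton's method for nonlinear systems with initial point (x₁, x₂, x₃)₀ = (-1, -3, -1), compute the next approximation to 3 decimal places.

At (-1, -3, -1): F = (-8.000, 4.000, -10.000).
Jacobian J = [[1, -2·x₂, 0], [0, 2·x₂ + 2, 2], [-x₃ + 5, 0, -x₁]].
At the point, J = [[1.000, 6.000, 0.000], [0.000, -4.000, 2.000], [6.000, 0.000, 1.000]] (det J = 68.000).
Solving J·Δ = −F gives Δ = (1.647, 1.059, 0.118).
Then the next iterate is (x₁, x₂, x₃)₁ = (0.647, -1.941, -0.882).

(0.647, -1.941, -0.882)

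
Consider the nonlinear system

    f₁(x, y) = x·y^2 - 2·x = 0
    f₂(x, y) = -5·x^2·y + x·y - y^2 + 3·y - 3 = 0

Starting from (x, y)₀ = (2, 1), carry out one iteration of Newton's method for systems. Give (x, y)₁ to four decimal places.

At (2, 1): F = (-2.0000, -19.0000).
Jacobian J = [[y^2 - 2, 2·x·y], [-10·x·y + y, -5·x^2 + x - 2·y + 3]].
At the point, J = [[-1.0000, 4.0000], [-19.0000, -17.0000]] (det J = 93.0000).
Solving J·Δ = −F gives Δ = (-1.1828, 0.2043).
Then the next iterate is (x, y)₁ = (0.8172, 1.2043).

(0.8172, 1.2043)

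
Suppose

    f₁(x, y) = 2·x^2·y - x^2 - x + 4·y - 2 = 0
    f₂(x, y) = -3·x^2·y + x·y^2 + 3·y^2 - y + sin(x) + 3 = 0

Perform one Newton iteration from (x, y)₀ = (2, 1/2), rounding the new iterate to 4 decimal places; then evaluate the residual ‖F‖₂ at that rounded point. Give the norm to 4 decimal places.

0.4802

At (2, 1/2): F = (-2.0000, -1.340703).
Jacobian J = [[4·x·y - 2·x - 1, 2·x^2 + 4], [-6·x·y + y^2 + cos(x), -3·x^2 + 2·x·y + 6·y - 1]].
At the point, J = [[-1.0000, 12.0000], [-6.166147, -8.0000]] (det J = 81.993762).
Solving J·Δ = −F gives Δ = (-0.3914, 0.1341).
Then the next iterate is (x, y)₁ = (1.6086, 0.6341).
Re-evaluating at (1.6086, 0.6341): F = (-0.378207, 0.295844), so ‖F‖₂ = 0.4802.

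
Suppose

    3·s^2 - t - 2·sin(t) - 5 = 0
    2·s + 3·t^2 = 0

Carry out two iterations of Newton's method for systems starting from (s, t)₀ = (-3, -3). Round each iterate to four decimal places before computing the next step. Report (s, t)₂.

At (-3, -3): F = (25.282240, 21.0000).
Jacobian J = [[6·s, -2·cos(t) - 1], [2, 6·t]].
At the point, J = [[-18.0000, 0.979985], [2.0000, -18.0000]] (det J = 322.040030).
Solving J·Δ = −F gives Δ = (1.4770, 1.3308).
Then the next iterate is (s, t)₁ = (-1.5230, -1.6692).
Round to (-1.5230, -1.6692) and repeat: F = (5.618112, 5.312686), J = [[-9.1380, -0.803510], [2.0000, -10.0152]].
Δ = (0.5584, 0.6420), so (s, t)₂ = (-0.9646, -1.0272).

(-0.9646, -1.0272)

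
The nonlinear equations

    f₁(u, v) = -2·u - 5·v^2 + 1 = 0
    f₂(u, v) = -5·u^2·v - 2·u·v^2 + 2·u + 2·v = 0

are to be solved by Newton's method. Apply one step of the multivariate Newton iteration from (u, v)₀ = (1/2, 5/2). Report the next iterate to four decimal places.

At (1/2, 5/2): F = (-31.2500, -3.3750).
Jacobian J = [[-2, -10·v], [-10·u·v - 2·v^2 + 2, -5·u^2 - 4·u·v + 2]].
At the point, J = [[-2.0000, -25.0000], [-23.0000, -4.2500]] (det J = -566.5000).
Solving J·Δ = −F gives Δ = (0.0855, -1.2568).
Then the next iterate is (u, v)₁ = (0.5855, 1.2432).

(0.5855, 1.2432)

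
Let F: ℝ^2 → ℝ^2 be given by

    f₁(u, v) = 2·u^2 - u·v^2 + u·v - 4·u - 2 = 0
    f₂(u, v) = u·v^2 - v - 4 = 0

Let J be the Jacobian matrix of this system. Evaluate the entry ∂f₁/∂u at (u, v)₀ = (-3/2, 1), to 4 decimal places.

-10.0000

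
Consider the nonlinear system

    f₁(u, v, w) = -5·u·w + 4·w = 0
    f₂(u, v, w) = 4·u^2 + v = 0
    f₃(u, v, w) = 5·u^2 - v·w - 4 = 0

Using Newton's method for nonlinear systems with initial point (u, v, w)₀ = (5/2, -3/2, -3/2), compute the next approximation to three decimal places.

(0.324, 18.520, -1.920)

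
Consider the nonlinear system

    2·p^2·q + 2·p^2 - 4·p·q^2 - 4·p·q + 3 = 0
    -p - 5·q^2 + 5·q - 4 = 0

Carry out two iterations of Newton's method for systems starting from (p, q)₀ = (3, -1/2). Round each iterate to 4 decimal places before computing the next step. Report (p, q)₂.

(2.5555, 2.0250)

At (3, -1/2): F = (15.0000, -10.7500).
Jacobian J = [[4·p·q + 4·p - 4·q^2 - 4·q, 2·p^2 - 8·p·q - 4·p], [-1, -10·q + 5]].
At the point, J = [[7.0000, 18.0000], [-1.0000, 10.0000]] (det J = 88.0000).
Solving J·Δ = −F gives Δ = (-3.9034, 0.6847).
Then the next iterate is (p, q)₁ = (-0.9034, 0.1847).
Round to (-0.9034, 0.1847) and repeat: F = (5.724449, -2.343670), J = [[-5.156288, 6.580727], [-1.0000, 3.1530]].
Δ = (3.4589, 1.8403), so (p, q)₂ = (2.5555, 2.0250).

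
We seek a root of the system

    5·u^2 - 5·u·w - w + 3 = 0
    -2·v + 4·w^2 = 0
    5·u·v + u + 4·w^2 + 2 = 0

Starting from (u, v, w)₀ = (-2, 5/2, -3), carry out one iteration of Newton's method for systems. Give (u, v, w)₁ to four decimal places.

(-0.4838, 2.5586, -1.7132)

At (-2, 5/2, -3): F = (-4.0000, 31.0000, 11.0000).
Jacobian J = [[10·u - 5·w, 0, -5·u - 1], [0, -2, 8·w], [5·v + 1, 5·u, 8·w]].
At the point, J = [[-5.0000, 0.0000, 9.0000], [0.0000, -2.0000, -24.0000], [13.5000, -10.0000, -24.0000]] (det J = 1203.0000).
Solving J·Δ = −F gives Δ = (1.5162, 0.0586, 1.2868).
Then the next iterate is (u, v, w)₁ = (-0.4838, 2.5586, -1.7132).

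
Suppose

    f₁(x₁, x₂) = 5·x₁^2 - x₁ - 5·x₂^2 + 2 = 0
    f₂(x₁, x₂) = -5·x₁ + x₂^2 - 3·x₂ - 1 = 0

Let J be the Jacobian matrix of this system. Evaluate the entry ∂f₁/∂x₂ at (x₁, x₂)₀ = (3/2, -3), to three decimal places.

30.000

∂f₁/∂x₂ = -10·x₂.
At (3/2, -3) this is 30.000.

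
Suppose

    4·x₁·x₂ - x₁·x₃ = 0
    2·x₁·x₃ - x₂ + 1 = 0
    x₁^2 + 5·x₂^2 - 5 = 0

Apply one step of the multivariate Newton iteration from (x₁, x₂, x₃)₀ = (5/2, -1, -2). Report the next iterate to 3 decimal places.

(6.583, 1.667, 3.400)

At (5/2, -1, -2): F = (-5.000, -8.000, 6.250).
Jacobian J = [[4·x₂ - x₃, 4·x₁, -x₁], [2·x₃, -1, 2·x₁], [2·x₁, 10·x₂, 0]].
At the point, J = [[-2.000, 10.000, -2.500], [-4.000, -1.000, 5.000], [5.000, -10.000, 0.000]] (det J = 37.500).
Solving J·Δ = −F gives Δ = (4.083, 2.667, 5.400).
Then the next iterate is (x₁, x₂, x₃)₁ = (6.583, 1.667, 3.400).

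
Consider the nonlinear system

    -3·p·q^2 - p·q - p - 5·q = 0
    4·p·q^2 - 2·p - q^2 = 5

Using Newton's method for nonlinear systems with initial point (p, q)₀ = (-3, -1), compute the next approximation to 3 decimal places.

At (-3, -1): F = (14.000, -12.000).
Jacobian J = [[-3·q^2 - q - 1, -6·p·q - p - 5], [4·q^2 - 2, 8·p·q - 2·q]].
At the point, J = [[-3.000, -20.000], [2.000, 26.000]] (det J = -38.000).
Solving J·Δ = −F gives Δ = (3.263, 0.211).
Then the next iterate is (p, q)₁ = (0.263, -0.789).

(0.263, -0.789)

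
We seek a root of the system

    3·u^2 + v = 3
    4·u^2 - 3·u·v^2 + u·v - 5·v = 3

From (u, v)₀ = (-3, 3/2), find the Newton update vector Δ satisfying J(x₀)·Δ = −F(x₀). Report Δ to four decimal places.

At (-3, 3/2): F = (25.5000, 41.2500).
Jacobian J = [[6·u, 1], [8·u - 3·v^2 + v, -6·u·v + u - 5]].
At the point, J = [[-18.0000, 1.0000], [-29.2500, 19.0000]] (det J = -312.7500).
Solving J·Δ = −F gives Δ = (1.4173, 0.0108).

(1.4173, 0.0108)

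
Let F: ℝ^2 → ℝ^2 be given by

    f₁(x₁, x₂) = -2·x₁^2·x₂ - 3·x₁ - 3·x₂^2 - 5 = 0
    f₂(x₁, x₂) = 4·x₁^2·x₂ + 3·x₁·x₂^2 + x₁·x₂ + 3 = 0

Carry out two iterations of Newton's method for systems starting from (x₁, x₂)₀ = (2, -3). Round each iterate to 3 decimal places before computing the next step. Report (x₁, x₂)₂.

At (2, -3): F = (-14.000, 3.000).
Jacobian J = [[-4·x₁·x₂ - 3, -2·x₁^2 - 6·x₂], [8·x₁·x₂ + 3·x₂^2 + x₂, 4·x₁^2 + 6·x₁·x₂ + x₁]].
At the point, J = [[21.000, 10.000], [-24.000, -18.000]] (det J = -138.000).
Solving J·Δ = −F gives Δ = (1.609, -1.978).
Then the next iterate is (x₁, x₂)₁ = (3.609, -4.978).
Round to (3.609, -4.978) and repeat: F = (39.50726, -6.01873), J = [[68.86241, 3.81824], [-74.36136, -52.08509]].
Δ = (-0.616, 0.764), so (x₁, x₂)₂ = (2.993, -4.214).

(2.993, -4.214)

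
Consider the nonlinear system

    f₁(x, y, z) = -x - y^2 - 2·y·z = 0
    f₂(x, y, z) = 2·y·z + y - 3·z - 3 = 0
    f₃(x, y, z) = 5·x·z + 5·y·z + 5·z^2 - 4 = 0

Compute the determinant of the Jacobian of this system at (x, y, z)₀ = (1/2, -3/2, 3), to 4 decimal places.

-310.0000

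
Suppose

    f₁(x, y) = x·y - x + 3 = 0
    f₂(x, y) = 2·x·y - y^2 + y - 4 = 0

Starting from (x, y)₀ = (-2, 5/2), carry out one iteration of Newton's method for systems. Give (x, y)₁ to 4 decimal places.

(-19.7500, -10.8125)

At (-2, 5/2): F = (0.0000, -17.7500).
Jacobian J = [[y - 1, x], [2·y, 2·x - 2·y + 1]].
At the point, J = [[1.5000, -2.0000], [5.0000, -8.0000]] (det J = -2.0000).
Solving J·Δ = −F gives Δ = (-17.7500, -13.3125).
Then the next iterate is (x, y)₁ = (-19.7500, -10.8125).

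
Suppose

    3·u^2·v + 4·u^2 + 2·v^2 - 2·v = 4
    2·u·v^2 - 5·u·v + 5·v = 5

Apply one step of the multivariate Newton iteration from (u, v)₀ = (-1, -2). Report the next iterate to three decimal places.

(-0.379, -0.788)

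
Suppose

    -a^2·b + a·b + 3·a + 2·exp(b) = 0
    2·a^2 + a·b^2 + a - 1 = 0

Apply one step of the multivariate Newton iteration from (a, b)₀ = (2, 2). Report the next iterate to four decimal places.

At (2, 2): F = (16.778112, 17.0000).
Jacobian J = [[-2·a·b + b + 3, -a^2 + a + 2·exp(b)], [4·a + b^2 + 1, 2·a·b]].
At the point, J = [[-3.0000, 12.778112], [13.0000, 8.0000]] (det J = -190.115459).
Solving J·Δ = −F gives Δ = (-0.4366, -1.4155).
Then the next iterate is (a, b)₁ = (1.5634, 0.5845).

(1.5634, 0.5845)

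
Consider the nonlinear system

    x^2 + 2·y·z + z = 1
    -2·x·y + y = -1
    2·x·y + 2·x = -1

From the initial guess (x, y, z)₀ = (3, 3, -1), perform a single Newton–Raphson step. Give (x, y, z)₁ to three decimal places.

(-7.250, 12.500, 10.357)

At (3, 3, -1): F = (1.000, -14.000, 25.000).
Jacobian J = [[2·x, 2·z, 2·y + 1], [-2·y, -2·x + 1, 0], [2·y + 2, 2·x, 0]].
At the point, J = [[6.000, -2.000, 7.000], [-6.000, -5.000, 0.000], [8.000, 6.000, 0.000]] (det J = 28.000).
Solving J·Δ = −F gives Δ = (-10.250, 9.500, 11.357).
Then the next iterate is (x, y, z)₁ = (-7.250, 12.500, 10.357).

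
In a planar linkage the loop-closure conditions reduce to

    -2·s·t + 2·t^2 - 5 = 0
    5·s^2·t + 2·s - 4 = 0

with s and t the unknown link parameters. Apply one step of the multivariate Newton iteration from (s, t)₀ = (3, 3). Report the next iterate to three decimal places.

(1.726, 2.560)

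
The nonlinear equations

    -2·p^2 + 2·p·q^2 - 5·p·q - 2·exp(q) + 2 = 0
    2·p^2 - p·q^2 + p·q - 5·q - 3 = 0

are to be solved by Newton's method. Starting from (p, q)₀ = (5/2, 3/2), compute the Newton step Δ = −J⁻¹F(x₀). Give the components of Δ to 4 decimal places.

At (5/2, 3/2): F = (-26.963378, 0.1250).
Jacobian J = [[-4·p + 2·q^2 - 5·q, 4·p·q - 5·p - 2·exp(q)], [4·p - q^2 + q, -2·p·q + p - 5]].
At the point, J = [[-13.0000, -6.463378], [9.2500, -10.0000]] (det J = 189.786248).
Solving J·Δ = −F gives Δ = (-1.4250, -1.3056).

(-1.4250, -1.3056)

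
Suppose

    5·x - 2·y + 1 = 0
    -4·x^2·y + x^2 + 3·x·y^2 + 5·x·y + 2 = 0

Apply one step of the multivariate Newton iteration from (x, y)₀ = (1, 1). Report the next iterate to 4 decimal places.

(-0.0769, 0.3077)

At (1, 1): F = (4.0000, 7.0000).
Jacobian J = [[5, -2], [-8·x·y + 2·x + 3·y^2 + 5·y, -4·x^2 + 6·x·y + 5·x]].
At the point, J = [[5.0000, -2.0000], [2.0000, 7.0000]] (det J = 39.0000).
Solving J·Δ = −F gives Δ = (-1.0769, -0.6923).
Then the next iterate is (x, y)₁ = (-0.0769, 0.3077).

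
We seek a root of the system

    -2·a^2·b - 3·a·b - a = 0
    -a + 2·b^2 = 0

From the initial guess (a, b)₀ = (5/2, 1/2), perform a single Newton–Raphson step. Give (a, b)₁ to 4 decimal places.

At (5/2, 1/2): F = (-12.5000, -2.0000).
Jacobian J = [[-4·a·b - 3·b - 1, -2·a^2 - 3·a], [-1, 4·b]].
At the point, J = [[-7.5000, -20.0000], [-1.0000, 2.0000]] (det J = -35.0000).
Solving J·Δ = −F gives Δ = (-1.8571, 0.0714).
Then the next iterate is (a, b)₁ = (0.6429, 0.5714).

(0.6429, 0.5714)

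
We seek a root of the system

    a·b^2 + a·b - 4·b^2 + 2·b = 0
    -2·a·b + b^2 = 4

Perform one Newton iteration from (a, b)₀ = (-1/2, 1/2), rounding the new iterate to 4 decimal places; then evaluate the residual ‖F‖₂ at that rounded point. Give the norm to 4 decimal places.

26.7939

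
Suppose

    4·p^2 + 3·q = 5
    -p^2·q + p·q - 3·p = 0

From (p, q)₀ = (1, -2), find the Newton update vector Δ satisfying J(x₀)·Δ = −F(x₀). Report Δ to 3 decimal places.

At (1, -2): F = (-7.000, -3.000).
Jacobian J = [[8·p, 3], [-2·p·q + q - 3, -p^2 + p]].
At the point, J = [[8.000, 3.000], [-1.000, 0.000]] (det J = 3.000).
Solving J·Δ = −F gives Δ = (-3.000, 10.333).

(-3.000, 10.333)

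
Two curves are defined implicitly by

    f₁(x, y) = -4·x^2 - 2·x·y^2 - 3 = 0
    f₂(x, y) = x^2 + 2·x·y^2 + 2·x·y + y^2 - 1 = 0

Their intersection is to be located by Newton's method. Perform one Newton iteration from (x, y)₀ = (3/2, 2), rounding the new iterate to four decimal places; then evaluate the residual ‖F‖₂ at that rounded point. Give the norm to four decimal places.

9.3921

At (3/2, 2): F = (-24.0000, 23.2500).
Jacobian J = [[-8·x - 2·y^2, -4·x·y], [2·x + 2·y^2 + 2·y, 4·x·y + 2·x + 2·y]].
At the point, J = [[-20.0000, -12.0000], [15.0000, 19.0000]] (det J = -200.0000).
Solving J·Δ = −F gives Δ = (-0.8850, -0.5250).
Then the next iterate is (x, y)₁ = (0.6150, 1.4750).
Re-evaluating at (0.6150, 1.4750): F = (-7.188919, 6.044119), so ‖F‖₂ = 9.3921.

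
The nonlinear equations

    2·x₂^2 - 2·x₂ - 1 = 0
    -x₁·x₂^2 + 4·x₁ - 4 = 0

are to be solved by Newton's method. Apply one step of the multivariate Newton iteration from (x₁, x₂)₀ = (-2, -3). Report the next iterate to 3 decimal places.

At (-2, -3): F = (23.000, 6.000).
Jacobian J = [[0, 4·x₂ - 2], [-x₂^2 + 4, -2·x₁·x₂]].
At the point, J = [[0.000, -14.000], [-5.000, -12.000]] (det J = -70.000).
Solving J·Δ = −F gives Δ = (-2.743, 1.643).
Then the next iterate is (x₁, x₂)₁ = (-4.743, -1.357).

(-4.743, -1.357)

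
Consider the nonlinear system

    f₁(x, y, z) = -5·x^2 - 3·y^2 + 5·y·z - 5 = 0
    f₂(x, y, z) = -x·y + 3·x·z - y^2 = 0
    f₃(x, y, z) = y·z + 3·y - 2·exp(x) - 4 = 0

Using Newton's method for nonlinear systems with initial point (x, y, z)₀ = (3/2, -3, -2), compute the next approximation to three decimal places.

(-0.742, -2.904, -0.590)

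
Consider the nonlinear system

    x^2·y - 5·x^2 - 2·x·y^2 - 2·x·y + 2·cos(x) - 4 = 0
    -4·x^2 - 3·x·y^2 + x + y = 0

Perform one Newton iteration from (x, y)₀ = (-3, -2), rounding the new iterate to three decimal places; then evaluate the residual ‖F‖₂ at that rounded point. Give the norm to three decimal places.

At (-3, -2): F = (-56.97998, -5.000).
Jacobian J = [[2·x·y - 10·x - 2·y^2 - 2·y - 2·sin(x), x^2 - 4·x·y - 2·x], [-8·x - 3·y^2 + 1, -6·x·y + 1]].
At the point, J = [[38.28224, -9.000], [13.000, -35.000]] (det J = -1222.87840).
Solving J·Δ = −F gives Δ = (1.594, 0.449).
Then the next iterate is (x, y)₁ = (-1.406, -1.551).
Re-evaluating at (-1.406, -1.551): F = (-14.21901, -0.71752), so ‖F‖₂ = 14.237.

14.237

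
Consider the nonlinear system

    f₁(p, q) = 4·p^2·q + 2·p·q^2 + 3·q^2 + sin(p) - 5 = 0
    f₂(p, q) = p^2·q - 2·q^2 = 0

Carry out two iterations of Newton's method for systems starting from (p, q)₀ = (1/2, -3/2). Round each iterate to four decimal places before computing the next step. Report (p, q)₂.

(-0.4844, -0.7623)

At (1/2, -3/2): F = (2.979426, -4.8750).
Jacobian J = [[8·p·q + 2·q^2 + cos(p), 4·p^2 + 4·p·q + 6·q], [2·p·q, p^2 - 4·q]].
At the point, J = [[-0.622417, -11.0000], [-1.5000, 6.2500]] (det J = -20.390109).
Solving J·Δ = −F gives Δ = (-1.7167, 0.3680).
Then the next iterate is (p, q)₁ = (-1.2167, -1.1320).
Round to (-1.2167, -1.1320) and repeat: F = (-11.914970, -4.238614), J = [[13.928026, 4.638653], [2.754609, 6.008359]].
Δ = (0.7323, 0.3697), so (p, q)₂ = (-0.4844, -0.7623).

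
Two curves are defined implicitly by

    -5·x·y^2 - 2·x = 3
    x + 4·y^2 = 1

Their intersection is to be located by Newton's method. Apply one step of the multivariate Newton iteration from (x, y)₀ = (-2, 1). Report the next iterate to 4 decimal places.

(-1.1053, 0.7632)

At (-2, 1): F = (11.0000, 1.0000).
Jacobian J = [[-5·y^2 - 2, -10·x·y], [1, 8·y]].
At the point, J = [[-7.0000, 20.0000], [1.0000, 8.0000]] (det J = -76.0000).
Solving J·Δ = −F gives Δ = (0.8947, -0.2368).
Then the next iterate is (x, y)₁ = (-1.1053, 0.7632).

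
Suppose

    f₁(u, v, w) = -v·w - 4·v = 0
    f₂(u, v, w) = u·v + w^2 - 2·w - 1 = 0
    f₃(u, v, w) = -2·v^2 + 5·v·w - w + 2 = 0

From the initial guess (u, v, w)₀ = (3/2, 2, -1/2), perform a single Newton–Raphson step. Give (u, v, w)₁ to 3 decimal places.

(0.025, 0.400, -1.200)

At (3/2, 2, -1/2): F = (-7.000, 3.250, -10.500).
Jacobian J = [[0, -w - 4, -v], [v, u, 2·w - 2], [0, -4·v + 5·w, 5·v - 1]].
At the point, J = [[0.000, -3.500, -2.000], [2.000, 1.500, -3.000], [0.000, -10.500, 9.000]] (det J = 105.000).
Solving J·Δ = −F gives Δ = (-1.475, -1.600, -0.700).
Then the next iterate is (u, v, w)₁ = (0.025, 0.400, -1.200).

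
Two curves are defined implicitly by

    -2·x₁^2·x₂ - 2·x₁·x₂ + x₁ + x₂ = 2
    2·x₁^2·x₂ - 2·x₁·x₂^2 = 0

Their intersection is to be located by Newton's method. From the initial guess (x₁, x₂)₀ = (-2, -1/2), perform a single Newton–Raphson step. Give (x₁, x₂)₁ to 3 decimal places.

(5.600, -6.400)

At (-2, -1/2): F = (-2.500, -3.000).
Jacobian J = [[-4·x₁·x₂ - 2·x₂ + 1, -2·x₁^2 - 2·x₁ + 1], [4·x₁·x₂ - 2·x₂^2, 2·x₁^2 - 4·x₁·x₂]].
At the point, J = [[-2.000, -3.000], [3.500, 4.000]] (det J = 2.500).
Solving J·Δ = −F gives Δ = (7.600, -5.900).
Then the next iterate is (x₁, x₂)₁ = (5.600, -6.400).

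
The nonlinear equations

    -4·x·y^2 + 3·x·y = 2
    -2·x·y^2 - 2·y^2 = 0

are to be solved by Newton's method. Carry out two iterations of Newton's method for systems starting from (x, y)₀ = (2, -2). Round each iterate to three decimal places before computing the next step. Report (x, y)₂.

(0.432, -0.856)

At (2, -2): F = (-46.000, -24.000).
Jacobian J = [[-4·y^2 + 3·y, -8·x·y + 3·x], [-2·y^2, -4·x·y - 4·y]].
At the point, J = [[-22.000, 38.000], [-8.000, 24.000]] (det J = -224.000).
Solving J·Δ = −F gives Δ = (-0.857, 0.714).
Then the next iterate is (x, y)₁ = (1.143, -1.286).
Round to (1.143, -1.286) and repeat: F = (-13.97085, -7.08817), J = [[-10.47318, 15.18818], [-3.30759, 11.02359]].
Δ = (-0.711, 0.430), so (x, y)₂ = (0.432, -0.856).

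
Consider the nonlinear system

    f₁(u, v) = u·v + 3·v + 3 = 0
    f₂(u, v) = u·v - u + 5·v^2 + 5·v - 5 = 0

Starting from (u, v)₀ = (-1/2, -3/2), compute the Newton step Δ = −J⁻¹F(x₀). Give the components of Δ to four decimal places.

(-0.3580, 0.0852)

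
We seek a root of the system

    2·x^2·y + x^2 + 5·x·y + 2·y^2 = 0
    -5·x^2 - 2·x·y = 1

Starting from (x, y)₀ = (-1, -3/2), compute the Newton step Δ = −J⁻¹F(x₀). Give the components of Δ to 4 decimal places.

(0.5545, 0.8955)

At (-1, -3/2): F = (10.0000, -9.0000).
Jacobian J = [[4·x·y + 2·x + 5·y, 2·x^2 + 5·x + 4·y], [-10·x - 2·y, -2·x]].
At the point, J = [[-3.5000, -9.0000], [13.0000, 2.0000]] (det J = 110.0000).
Solving J·Δ = −F gives Δ = (0.5545, 0.8955).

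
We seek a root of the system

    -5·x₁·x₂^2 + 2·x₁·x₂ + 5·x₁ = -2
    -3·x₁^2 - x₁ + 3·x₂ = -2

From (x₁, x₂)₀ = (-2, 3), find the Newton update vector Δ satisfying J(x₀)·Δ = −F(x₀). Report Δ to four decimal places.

(0.2145, -1.1198)

At (-2, 3): F = (70.0000, 1.0000).
Jacobian J = [[-5·x₂^2 + 2·x₂ + 5, -10·x₁·x₂ + 2·x₁], [-6·x₁ - 1, 3]].
At the point, J = [[-34.0000, 56.0000], [11.0000, 3.0000]] (det J = -718.0000).
Solving J·Δ = −F gives Δ = (0.2145, -1.1198).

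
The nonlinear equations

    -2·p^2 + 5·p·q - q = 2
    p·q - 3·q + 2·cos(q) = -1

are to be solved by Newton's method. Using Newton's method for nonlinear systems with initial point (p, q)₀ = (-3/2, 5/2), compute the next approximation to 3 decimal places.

At (-3/2, 5/2): F = (-27.750, -11.85229).
Jacobian J = [[-4·p + 5·q, 5·p - 1], [q, p - 2·sin(q) - 3]].
At the point, J = [[18.500, -8.500], [2.500, -5.69694]] (det J = -84.14347).
Solving J·Δ = −F gives Δ = (0.682, -1.781).
Then the next iterate is (p, q)₁ = (-0.818, 0.719).

(-0.818, 0.719)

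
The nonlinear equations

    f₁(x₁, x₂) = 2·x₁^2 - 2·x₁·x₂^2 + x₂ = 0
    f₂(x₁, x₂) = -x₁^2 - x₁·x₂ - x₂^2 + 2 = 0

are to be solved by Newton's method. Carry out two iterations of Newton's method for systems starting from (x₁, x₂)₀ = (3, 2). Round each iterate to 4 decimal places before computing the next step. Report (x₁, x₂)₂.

(0.5566, 1.3069)

At (3, 2): F = (-4.0000, -17.0000).
Jacobian J = [[4·x₁ - 2·x₂^2, -4·x₁·x₂ + 1], [-2·x₁ - x₂, -x₁ - 2·x₂]].
At the point, J = [[4.0000, -23.0000], [-8.0000, -7.0000]] (det J = -212.0000).
Solving J·Δ = −F gives Δ = (-1.7123, -0.4717).
Then the next iterate is (x₁, x₂)₁ = (1.2877, 1.5283).
Round to (1.2877, 1.5283) and repeat: F = (-1.170721, -3.961864), J = [[0.479398, -6.871968], [-4.1037, -4.3443]].
Δ = (-0.7311, -0.2214), so (x₁, x₂)₂ = (0.5566, 1.3069).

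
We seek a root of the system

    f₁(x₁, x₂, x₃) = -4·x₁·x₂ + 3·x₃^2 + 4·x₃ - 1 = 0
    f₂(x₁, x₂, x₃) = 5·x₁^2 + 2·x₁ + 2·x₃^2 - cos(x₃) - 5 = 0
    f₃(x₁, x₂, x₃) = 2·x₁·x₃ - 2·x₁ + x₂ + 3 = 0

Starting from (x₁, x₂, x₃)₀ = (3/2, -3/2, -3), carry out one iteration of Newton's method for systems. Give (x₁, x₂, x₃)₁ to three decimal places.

(0.657, -1.182, -1.855)

At (3/2, -3/2, -3): F = (23.000, 28.23999, -10.500).
Jacobian J = [[-4·x₂, -4·x₁, 6·x₃ + 4], [10·x₁ + 2, 0, 4·x₃ + sin(x₃)], [2·x₃ - 2, 1, 2·x₁]].
At the point, J = [[6.000, -6.000, -14.000], [17.000, 0.000, -12.14112], [-8.000, 1.000, 3.000]] (det J = -441.92704).
Solving J·Δ = −F gives Δ = (-0.843, 0.318, 1.145).
Then the next iterate is (x₁, x₂, x₃)₁ = (0.657, -1.182, -1.855).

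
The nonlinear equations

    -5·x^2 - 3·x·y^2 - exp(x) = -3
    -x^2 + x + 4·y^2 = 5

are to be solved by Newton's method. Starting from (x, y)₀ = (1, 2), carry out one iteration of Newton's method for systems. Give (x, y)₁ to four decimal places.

(0.6675, 1.2917)

At (1, 2): F = (-16.718282, 11.0000).
Jacobian J = [[-10·x - 3·y^2 - exp(x), -6·x·y], [-2·x + 1, 8·y]].
At the point, J = [[-24.718282, -12.0000], [-1.0000, 16.0000]] (det J = -407.492509).
Solving J·Δ = −F gives Δ = (-0.3325, -0.7083).
Then the next iterate is (x, y)₁ = (0.6675, 1.2917).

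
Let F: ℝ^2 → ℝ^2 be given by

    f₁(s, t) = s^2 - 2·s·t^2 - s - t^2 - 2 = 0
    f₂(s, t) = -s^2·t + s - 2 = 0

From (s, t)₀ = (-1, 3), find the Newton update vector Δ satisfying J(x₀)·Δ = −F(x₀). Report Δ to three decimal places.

(1.286, 3.000)

At (-1, 3): F = (9.000, -6.000).
Jacobian J = [[2·s - 2·t^2 - 1, -4·s·t - 2·t], [-2·s·t + 1, -s^2]].
At the point, J = [[-21.000, 6.000], [7.000, -1.000]] (det J = -21.000).
Solving J·Δ = −F gives Δ = (1.286, 3.000).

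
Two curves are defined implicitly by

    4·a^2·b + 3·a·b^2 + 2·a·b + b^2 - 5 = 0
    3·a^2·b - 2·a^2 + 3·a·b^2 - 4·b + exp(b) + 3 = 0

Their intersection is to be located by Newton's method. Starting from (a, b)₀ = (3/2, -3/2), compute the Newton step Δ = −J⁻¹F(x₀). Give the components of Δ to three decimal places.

At (3/2, -3/2): F = (-10.625, 4.72313).
Jacobian J = [[8·a·b + 3·b^2 + 2·b, 4·a^2 + 6·a·b + 2·a + 2·b], [6·a·b - 4·a + 3·b^2, 3·a^2 + 6·a·b + exp(b) - 4]].
At the point, J = [[-14.250, -4.500], [-12.750, -10.52687]] (det J = 92.63290).
Solving J·Δ = −F gives Δ = (-1.437, 2.189).

(-1.437, 2.189)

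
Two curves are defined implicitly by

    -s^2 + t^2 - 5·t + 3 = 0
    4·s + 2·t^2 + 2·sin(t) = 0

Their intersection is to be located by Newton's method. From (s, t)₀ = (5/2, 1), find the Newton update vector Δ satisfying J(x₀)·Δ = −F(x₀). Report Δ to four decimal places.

(0.3144, -2.9407)

At (5/2, 1): F = (-7.2500, 13.682942).
Jacobian J = [[-2·s, 2·t - 5], [4, 4·t + 2·cos(t)]].
At the point, J = [[-5.0000, -3.0000], [4.0000, 5.080605]] (det J = -13.403023).
Solving J·Δ = −F gives Δ = (0.3144, -2.9407).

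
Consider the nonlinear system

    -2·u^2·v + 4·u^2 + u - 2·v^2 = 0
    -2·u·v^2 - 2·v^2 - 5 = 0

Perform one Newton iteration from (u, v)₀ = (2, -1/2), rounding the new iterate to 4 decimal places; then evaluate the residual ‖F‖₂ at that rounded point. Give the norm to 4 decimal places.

8.3007

At (2, -1/2): F = (21.5000, -6.5000).
Jacobian J = [[-4·u·v + 8·u + 1, -2·u^2 - 4·v], [-2·v^2, -4·u·v - 4·v]].
At the point, J = [[21.0000, -6.0000], [-0.5000, 6.0000]] (det J = 123.0000).
Solving J·Δ = −F gives Δ = (-0.7317, 1.0224).
Then the next iterate is (u, v)₁ = (1.2683, 0.5224).
Re-evaluating at (1.2683, 0.5224): F = (5.476187, -6.238046), so ‖F‖₂ = 8.3007.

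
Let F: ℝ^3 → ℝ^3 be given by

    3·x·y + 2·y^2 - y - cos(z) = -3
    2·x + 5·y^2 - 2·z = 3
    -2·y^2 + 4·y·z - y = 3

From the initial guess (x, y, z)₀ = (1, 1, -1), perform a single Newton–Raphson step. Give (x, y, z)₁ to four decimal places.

At (1, 1, -1): F = (6.459698, 6.0000, -10.0000).
Jacobian J = [[3·y, 3·x + 4·y - 1, sin(z)], [2, 10·y, -2], [0, -4·y + 4·z - 1, 4·y]].
At the point, J = [[3.0000, 6.0000, -0.841471], [2.0000, 10.0000, -2.0000], [0.0000, -9.0000, 4.0000]] (det J = 33.146478).
Solving J·Δ = −F gives Δ = (-2.3956, 0.6893, 4.0509).
Then the next iterate is (x, y, z)₁ = (-1.3956, 1.6893, 3.0509).

(-1.3956, 1.6893, 3.0509)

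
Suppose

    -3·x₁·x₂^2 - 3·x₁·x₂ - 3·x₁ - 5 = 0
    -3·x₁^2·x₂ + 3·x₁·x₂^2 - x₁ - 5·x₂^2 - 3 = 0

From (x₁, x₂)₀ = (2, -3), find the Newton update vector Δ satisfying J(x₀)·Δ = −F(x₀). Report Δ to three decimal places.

(-0.239, 1.399)

At (2, -3): F = (-47.000, 40.000).
Jacobian J = [[-3·x₂^2 - 3·x₂ - 3, -6·x₁·x₂ - 3·x₁], [-6·x₁·x₂ + 3·x₂^2 - 1, -3·x₁^2 + 6·x₁·x₂ - 10·x₂]].
At the point, J = [[-21.000, 30.000], [62.000, -18.000]] (det J = -1482.000).
Solving J·Δ = −F gives Δ = (-0.239, 1.399).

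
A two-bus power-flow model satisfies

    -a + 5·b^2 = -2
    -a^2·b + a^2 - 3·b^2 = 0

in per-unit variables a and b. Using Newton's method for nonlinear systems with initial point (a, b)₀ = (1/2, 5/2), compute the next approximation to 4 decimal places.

At (1/2, 5/2): F = (32.7500, -19.1250).
Jacobian J = [[-1, 10·b], [-2·a·b + 2·a, -a^2 - 6·b]].
At the point, J = [[-1.0000, 25.0000], [-1.5000, -15.2500]] (det J = 52.7500).
Solving J·Δ = −F gives Δ = (0.4040, -1.2938).
Then the next iterate is (a, b)₁ = (0.9040, 1.2062).

(0.9040, 1.2062)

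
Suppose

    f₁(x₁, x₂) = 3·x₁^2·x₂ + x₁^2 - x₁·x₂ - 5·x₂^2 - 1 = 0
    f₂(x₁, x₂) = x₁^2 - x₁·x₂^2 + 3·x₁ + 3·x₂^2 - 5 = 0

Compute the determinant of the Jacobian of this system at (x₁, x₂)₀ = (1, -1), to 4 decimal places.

-36.0000

J = [[6·x₁·x₂ + 2·x₁ - x₂, 3·x₁^2 - x₁ - 10·x₂], [2·x₁ - x₂^2 + 3, -2·x₁·x₂ + 6·x₂]].
At the point, J = [[-3.0000, 12.0000], [4.0000, -4.0000]].
det J = -36.0000.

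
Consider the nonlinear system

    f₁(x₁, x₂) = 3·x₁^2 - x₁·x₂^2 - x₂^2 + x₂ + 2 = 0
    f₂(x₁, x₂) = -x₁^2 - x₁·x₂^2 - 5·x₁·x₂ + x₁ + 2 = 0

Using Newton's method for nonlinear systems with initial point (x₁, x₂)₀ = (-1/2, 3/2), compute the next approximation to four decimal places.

At (-1/2, 3/2): F = (3.1250, 6.1250).
Jacobian J = [[6·x₁ - x₂^2, -2·x₁·x₂ - 2·x₂ + 1], [-2·x₁ - x₂^2 - 5·x₂ + 1, -2·x₁·x₂ - 5·x₁]].
At the point, J = [[-5.2500, -0.5000], [-7.7500, 4.0000]] (det J = -24.8750).
Solving J·Δ = −F gives Δ = (0.6256, -0.3191).
Then the next iterate is (x₁, x₂)₁ = (0.1256, 1.1809).

(0.1256, 1.1809)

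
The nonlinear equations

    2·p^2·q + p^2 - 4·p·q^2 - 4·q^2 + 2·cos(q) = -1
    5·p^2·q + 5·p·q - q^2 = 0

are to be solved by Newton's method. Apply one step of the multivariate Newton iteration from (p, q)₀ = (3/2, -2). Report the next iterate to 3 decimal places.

(0.828, -1.357)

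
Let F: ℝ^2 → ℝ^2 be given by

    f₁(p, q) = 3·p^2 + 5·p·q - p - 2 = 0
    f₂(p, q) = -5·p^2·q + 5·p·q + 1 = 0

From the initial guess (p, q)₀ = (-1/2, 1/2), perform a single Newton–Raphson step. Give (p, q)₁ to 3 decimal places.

(-0.793, -0.124)

At (-1/2, 1/2): F = (-2.000, -0.875).
Jacobian J = [[6·p + 5·q - 1, 5·p], [-10·p·q + 5·q, -5·p^2 + 5·p]].
At the point, J = [[-1.500, -2.500], [5.000, -3.750]] (det J = 18.125).
Solving J·Δ = −F gives Δ = (-0.293, -0.624).
Then the next iterate is (p, q)₁ = (-0.793, -0.124).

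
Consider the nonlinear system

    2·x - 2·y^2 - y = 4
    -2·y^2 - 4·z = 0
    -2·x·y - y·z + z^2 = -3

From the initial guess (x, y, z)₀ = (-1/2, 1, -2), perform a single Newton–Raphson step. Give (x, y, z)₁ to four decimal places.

(8.0833, 2.8333, -2.3333)

At (-1/2, 1, -2): F = (-8.0000, 6.0000, 10.0000).
Jacobian J = [[2, -4·y - 1, 0], [0, -4·y, -4], [-2·y, -2·x - z, -y + 2·z]].
At the point, J = [[2.0000, -5.0000, 0.0000], [0.0000, -4.0000, -4.0000], [-2.0000, 3.0000, -5.0000]] (det J = 24.0000).
Solving J·Δ = −F gives Δ = (8.5833, 1.8333, -0.3333).
Then the next iterate is (x, y, z)₁ = (8.0833, 2.8333, -2.3333).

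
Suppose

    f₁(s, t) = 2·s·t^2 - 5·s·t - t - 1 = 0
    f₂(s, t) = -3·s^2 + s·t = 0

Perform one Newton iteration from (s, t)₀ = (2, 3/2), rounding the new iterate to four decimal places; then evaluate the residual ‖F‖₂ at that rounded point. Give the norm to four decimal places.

At (2, 3/2): F = (-8.5000, -9.0000).
Jacobian J = [[2·t^2 - 5·t, 4·s·t - 5·s - 1], [-6·s + t, s]].
At the point, J = [[-3.0000, 1.0000], [-10.5000, 2.0000]] (det J = 4.5000).
Solving J·Δ = −F gives Δ = (1.7778, 13.8333).
Then the next iterate is (s, t)₁ = (3.7778, 15.3333).
Re-evaluating at (3.7778, 15.3333): F = (1470.433784, 15.110822), so ‖F‖₂ = 1470.5114.

1470.5114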